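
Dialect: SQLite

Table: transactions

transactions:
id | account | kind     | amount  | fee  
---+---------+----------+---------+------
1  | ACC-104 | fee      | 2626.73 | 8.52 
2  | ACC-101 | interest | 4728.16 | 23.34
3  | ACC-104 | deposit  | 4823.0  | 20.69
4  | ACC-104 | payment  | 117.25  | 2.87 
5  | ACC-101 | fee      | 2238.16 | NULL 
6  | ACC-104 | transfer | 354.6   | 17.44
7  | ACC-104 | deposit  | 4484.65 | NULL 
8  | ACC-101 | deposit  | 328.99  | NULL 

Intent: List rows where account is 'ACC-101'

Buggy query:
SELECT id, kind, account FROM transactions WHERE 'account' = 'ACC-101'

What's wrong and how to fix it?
Bug: 'account' in single quotes is a string literal, not the column; the comparison is literal-vs-literal and never true

Fix: Reference the column as account without single quotes

Corrected query:
SELECT id, kind, account FROM transactions WHERE account = 'ACC-101'

Result:
id | kind     | account
---+----------+--------
2  | interest | ACC-101
5  | fee      | ACC-101
8  | deposit  | ACC-101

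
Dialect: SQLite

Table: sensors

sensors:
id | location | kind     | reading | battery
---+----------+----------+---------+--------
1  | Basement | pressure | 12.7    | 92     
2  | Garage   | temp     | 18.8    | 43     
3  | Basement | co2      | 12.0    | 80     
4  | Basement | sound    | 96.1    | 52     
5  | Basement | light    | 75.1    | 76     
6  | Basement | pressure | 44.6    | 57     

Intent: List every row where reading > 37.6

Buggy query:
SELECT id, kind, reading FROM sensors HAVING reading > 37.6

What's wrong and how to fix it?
Bug: This is a non-aggregate query (no GROUP BY, no aggregates), so in SQLite the HAVING clause is invalid here; a row-level condition belongs in WHERE

Fix: Use WHERE for row-level filtering

Corrected query:
SELECT id, kind, reading FROM sensors WHERE reading > 37.6

Result:
id | kind     | reading
---+----------+--------
4  | sound    | 96.1   
5  | light    | 75.1   
6  | pressure | 44.6   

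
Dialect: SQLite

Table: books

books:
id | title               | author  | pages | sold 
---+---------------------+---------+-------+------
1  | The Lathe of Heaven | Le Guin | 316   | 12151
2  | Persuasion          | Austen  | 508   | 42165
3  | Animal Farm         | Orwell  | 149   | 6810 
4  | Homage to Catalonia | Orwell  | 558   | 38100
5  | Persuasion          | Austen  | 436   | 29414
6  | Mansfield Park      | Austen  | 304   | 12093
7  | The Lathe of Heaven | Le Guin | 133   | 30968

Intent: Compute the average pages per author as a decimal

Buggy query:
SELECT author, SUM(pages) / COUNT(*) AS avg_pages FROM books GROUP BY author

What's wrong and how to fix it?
Bug: SUM(pages) and COUNT(*) are both integers; the division truncates the fractional part

Fix: Multiply by 1.0 (or CAST to REAL) to force floating-point division

Corrected query:
SELECT author, SUM(pages) * 1.0 / COUNT(*) AS avg_pages FROM books GROUP BY author

Result:
author  | avg_pages
--------+----------
Austen  | 416      
Le Guin | 224.5    
Orwell  | 353.5    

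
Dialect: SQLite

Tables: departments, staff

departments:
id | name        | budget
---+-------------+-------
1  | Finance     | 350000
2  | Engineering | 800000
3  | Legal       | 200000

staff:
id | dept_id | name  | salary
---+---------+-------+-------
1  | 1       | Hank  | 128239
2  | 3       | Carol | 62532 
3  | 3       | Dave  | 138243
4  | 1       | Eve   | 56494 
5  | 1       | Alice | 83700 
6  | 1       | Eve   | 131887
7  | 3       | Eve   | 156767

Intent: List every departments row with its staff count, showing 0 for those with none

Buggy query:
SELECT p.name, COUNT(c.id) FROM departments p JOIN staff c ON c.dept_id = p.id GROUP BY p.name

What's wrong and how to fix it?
Bug: INNER JOIN drops departments rows that have no matching staff rows

Fix: Use LEFT JOIN so parents without children still appear (COUNT(c.id) gives 0)

Corrected query:
SELECT p.name, COUNT(c.id) FROM departments p LEFT JOIN staff c ON c.dept_id = p.id GROUP BY p.name

Result:
name        | COUNT(c.id)
------------+------------
Engineering | 0          
Finance     | 4          
Legal       | 3          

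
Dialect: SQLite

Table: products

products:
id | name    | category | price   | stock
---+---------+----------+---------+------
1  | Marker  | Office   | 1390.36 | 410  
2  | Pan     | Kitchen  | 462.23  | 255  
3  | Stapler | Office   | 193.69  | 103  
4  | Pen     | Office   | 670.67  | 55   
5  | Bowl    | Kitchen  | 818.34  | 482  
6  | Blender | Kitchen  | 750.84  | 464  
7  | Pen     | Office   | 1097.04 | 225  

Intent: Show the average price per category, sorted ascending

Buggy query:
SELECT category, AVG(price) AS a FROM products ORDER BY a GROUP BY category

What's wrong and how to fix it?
Bug: GROUP BY must precede ORDER BY

Fix: Move ORDER BY to the end, after GROUP BY

Corrected query:
SELECT category, AVG(price) AS a FROM products GROUP BY category ORDER BY a

Result:
category | a         
---------+-----------
Kitchen  | 677.136667
Office   | 837.94    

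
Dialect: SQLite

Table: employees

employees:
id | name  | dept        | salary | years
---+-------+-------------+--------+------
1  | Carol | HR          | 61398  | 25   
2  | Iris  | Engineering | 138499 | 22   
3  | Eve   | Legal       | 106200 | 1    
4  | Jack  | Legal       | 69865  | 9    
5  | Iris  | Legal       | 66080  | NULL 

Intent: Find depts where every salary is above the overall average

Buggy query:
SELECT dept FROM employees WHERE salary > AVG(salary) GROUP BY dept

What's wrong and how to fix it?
Bug: AVG() is an aggregate; it can't sit directly in WHERE

Fix: Use a subquery for AVG and a HAVING MIN(...) filter so the condition holds for every row in the group

Corrected query:
SELECT dept FROM employees GROUP BY dept HAVING MIN(salary) > (SELECT AVG(salary) FROM employees)

Result:
dept       
-----------
Engineering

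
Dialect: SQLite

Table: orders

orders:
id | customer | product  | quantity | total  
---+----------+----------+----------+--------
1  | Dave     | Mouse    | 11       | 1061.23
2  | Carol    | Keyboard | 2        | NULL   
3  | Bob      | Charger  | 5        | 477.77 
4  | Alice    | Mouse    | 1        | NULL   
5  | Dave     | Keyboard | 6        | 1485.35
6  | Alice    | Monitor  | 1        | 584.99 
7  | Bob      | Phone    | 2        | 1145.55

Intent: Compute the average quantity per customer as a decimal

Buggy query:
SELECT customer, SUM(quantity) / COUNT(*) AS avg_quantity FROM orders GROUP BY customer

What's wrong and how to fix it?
Bug: SUM(quantity) and COUNT(*) are both integers; the division truncates the fractional part

Fix: Cast one side to REAL so the division keeps the fractional part

Corrected query:
SELECT customer, SUM(quantity) * 1.0 / COUNT(*) AS avg_quantity FROM orders GROUP BY customer

Result:
customer | avg_quantity
---------+-------------
Alice    | 1           
Bob      | 3.5         
Carol    | 2           
Dave     | 8.5         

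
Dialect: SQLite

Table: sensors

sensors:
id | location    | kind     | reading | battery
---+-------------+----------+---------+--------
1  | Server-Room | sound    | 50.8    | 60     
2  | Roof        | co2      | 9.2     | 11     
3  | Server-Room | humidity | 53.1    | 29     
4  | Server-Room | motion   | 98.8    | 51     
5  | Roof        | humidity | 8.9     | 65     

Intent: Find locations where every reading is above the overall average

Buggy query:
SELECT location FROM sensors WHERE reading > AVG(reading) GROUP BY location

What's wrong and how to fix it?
Bug: AVG() is an aggregate; it can't sit directly in WHERE

Fix: Use a subquery for AVG and a HAVING MIN(...) filter so the condition holds for every row in the group

Corrected query:
SELECT location FROM sensors GROUP BY location HAVING MIN(reading) > (SELECT AVG(reading) FROM sensors)

Result:
location   
-----------
Server-Room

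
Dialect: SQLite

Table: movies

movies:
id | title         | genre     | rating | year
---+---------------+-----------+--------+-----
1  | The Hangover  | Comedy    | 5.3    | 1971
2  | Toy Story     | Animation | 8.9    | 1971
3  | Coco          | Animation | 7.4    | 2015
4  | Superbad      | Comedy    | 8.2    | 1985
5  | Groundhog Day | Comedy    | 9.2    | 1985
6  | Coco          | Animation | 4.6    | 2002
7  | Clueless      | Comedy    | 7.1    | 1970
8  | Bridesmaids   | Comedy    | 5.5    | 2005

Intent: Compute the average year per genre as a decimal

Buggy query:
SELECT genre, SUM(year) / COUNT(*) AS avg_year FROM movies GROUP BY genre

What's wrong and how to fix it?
Bug: SUM(year) and COUNT(*) are both integers; the division truncates the fractional part

Fix: Cast one side to REAL so the division keeps the fractional part

Corrected query:
SELECT genre, SUM(year) * 1.0 / COUNT(*) AS avg_year FROM movies GROUP BY genre

Result:
genre     | avg_year
----------+---------
Animation | 1996    
Comedy    | 1983.2  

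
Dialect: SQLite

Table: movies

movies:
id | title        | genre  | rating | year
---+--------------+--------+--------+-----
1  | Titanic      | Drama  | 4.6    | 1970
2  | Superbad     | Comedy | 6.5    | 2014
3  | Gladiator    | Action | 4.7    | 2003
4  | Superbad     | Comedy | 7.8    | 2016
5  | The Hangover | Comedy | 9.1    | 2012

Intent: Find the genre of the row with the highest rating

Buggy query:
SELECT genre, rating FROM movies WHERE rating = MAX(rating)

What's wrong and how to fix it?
Bug: MAX(rating) is an aggregate and cannot be used directly in WHERE

Fix: Wrap MAX in a scalar subquery so WHERE compares against a single value

Corrected query:
SELECT genre, rating FROM movies WHERE rating = (SELECT MAX(rating) FROM movies)

Result:
genre  | rating
-------+-------
Comedy | 9.1   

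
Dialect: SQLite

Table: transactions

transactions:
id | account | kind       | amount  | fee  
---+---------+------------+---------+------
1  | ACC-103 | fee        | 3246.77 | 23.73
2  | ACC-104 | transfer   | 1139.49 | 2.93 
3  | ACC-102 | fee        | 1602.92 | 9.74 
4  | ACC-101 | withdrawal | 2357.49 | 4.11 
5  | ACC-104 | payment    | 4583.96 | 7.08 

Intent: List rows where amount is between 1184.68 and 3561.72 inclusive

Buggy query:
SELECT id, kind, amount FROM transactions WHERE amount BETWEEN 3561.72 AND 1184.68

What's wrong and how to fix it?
Bug: BETWEEN expects the lower bound first; with 3561.72 AND 1184.68 the range is empty

Fix: Swap the bounds so the smaller value comes first

Corrected query:
SELECT id, kind, amount FROM transactions WHERE amount BETWEEN 1184.68 AND 3561.72

Result:
id | kind       | amount 
---+------------+--------
1  | fee        | 3246.77
3  | fee        | 1602.92
4  | withdrawal | 2357.49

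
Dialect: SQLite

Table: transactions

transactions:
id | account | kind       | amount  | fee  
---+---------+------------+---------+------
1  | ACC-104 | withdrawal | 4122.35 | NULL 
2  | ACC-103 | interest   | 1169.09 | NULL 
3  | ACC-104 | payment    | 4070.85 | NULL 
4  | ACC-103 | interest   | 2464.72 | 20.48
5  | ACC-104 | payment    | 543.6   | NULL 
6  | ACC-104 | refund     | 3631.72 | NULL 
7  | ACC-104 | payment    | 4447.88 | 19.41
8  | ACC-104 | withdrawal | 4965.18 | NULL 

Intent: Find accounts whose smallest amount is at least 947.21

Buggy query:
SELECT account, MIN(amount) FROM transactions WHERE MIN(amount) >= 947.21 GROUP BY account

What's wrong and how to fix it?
Bug: MIN() in WHERE is a misuse of aggregate

Fix: Use HAVING for the per-group MIN condition

Corrected query:
SELECT account, MIN(amount) FROM transactions GROUP BY account HAVING MIN(amount) >= 947.21

Result:
account | MIN(amount)
--------+------------
ACC-103 | 1169.09    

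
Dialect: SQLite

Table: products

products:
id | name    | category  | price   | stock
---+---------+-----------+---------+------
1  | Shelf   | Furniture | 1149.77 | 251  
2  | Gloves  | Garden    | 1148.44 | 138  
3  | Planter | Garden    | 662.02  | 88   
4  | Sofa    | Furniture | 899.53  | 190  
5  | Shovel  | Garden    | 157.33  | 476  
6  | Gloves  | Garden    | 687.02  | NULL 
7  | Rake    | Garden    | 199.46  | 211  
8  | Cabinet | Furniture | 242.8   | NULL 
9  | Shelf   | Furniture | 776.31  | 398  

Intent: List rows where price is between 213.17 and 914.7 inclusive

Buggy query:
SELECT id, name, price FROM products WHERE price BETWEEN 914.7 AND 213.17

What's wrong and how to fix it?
Bug: BETWEEN expects the lower bound first; with 914.7 AND 213.17 the range is empty

Fix: Swap the bounds so the smaller value comes first

Corrected query:
SELECT id, name, price FROM products WHERE price BETWEEN 213.17 AND 914.7

Result:
id | name    | price 
---+---------+-------
3  | Planter | 662.02
4  | Sofa    | 899.53
6  | Gloves  | 687.02
8  | Cabinet | 242.8 
9  | Shelf   | 776.31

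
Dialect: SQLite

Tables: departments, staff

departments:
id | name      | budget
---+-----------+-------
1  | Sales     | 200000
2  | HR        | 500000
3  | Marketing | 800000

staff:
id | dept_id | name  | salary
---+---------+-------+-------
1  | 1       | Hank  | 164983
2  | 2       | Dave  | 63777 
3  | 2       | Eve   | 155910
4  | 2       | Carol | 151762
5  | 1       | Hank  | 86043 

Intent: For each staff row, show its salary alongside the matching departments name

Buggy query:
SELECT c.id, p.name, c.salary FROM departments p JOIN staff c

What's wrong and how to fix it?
Bug: JOIN with no ON clause produces a cartesian product; every staff row pairs with every departments row

Fix: Specify the join condition linking the foreign key to the parent id

Corrected query:
SELECT c.id, p.name, c.salary FROM departments p JOIN staff c ON c.dept_id = p.id

Result:
id | name  | salary
---+-------+-------
1  | Sales | 164983
2  | HR    | 63777 
3  | HR    | 155910
4  | HR    | 151762
5  | Sales | 86043 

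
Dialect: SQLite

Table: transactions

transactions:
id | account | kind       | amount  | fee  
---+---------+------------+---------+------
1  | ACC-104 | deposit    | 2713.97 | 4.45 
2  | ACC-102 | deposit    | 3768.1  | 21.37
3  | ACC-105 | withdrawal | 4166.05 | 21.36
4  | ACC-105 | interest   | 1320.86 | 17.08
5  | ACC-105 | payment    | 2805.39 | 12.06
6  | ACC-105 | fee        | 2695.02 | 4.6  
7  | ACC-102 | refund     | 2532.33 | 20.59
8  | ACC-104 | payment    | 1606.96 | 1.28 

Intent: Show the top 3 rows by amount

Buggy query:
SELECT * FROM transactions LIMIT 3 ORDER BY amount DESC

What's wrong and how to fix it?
Bug: ORDER BY cannot follow LIMIT; LIMIT is the final clause

Fix: Sort with ORDER BY, then apply LIMIT

Corrected query:
SELECT * FROM transactions ORDER BY amount DESC LIMIT 3

Result:
id | account | kind       | amount  | fee  
---+---------+------------+---------+------
3  | ACC-105 | withdrawal | 4166.05 | 21.36
2  | ACC-102 | deposit    | 3768.1  | 21.37
5  | ACC-105 | payment    | 2805.39 | 12.06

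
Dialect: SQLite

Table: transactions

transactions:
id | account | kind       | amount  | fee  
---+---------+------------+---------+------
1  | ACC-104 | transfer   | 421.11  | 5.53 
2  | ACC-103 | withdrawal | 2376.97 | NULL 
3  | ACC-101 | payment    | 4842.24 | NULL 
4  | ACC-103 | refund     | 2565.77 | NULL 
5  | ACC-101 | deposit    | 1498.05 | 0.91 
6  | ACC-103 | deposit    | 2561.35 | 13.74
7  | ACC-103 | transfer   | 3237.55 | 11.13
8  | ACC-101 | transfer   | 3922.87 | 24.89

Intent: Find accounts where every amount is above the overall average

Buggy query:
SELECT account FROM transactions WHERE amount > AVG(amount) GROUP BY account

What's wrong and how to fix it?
Bug: AVG() is an aggregate; it can't sit directly in WHERE

Fix: Use a subquery for AVG and a HAVING MIN(...) filter so the condition holds for every row in the group

Corrected query:
SELECT account FROM transactions GROUP BY account HAVING MIN(amount) > (SELECT AVG(amount) FROM transactions)

Result:
(no rows)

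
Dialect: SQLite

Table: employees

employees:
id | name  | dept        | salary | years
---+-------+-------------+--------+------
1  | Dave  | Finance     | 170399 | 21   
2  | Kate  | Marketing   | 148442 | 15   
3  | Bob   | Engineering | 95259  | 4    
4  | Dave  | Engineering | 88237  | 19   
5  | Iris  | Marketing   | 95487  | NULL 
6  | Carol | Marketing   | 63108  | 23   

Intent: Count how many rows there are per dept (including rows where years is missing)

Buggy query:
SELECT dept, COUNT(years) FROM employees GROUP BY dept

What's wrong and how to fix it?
Bug: COUNT(column) counts non-NULL values only; rows with NULL years aren't counted

Fix: Replace COUNT(years) with COUNT(*)

Corrected query:
SELECT dept, COUNT(*) FROM employees GROUP BY dept

Result:
dept        | COUNT(*)
------------+---------
Engineering | 2       
Finance     | 1       
Marketing   | 3       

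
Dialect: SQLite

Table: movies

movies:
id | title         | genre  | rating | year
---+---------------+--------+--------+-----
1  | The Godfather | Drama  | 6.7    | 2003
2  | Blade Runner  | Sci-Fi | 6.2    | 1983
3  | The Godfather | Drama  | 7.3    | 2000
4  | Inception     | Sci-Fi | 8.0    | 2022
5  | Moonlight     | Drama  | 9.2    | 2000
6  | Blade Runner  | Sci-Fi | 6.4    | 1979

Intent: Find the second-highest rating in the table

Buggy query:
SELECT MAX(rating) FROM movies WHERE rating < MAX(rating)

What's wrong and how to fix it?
Bug: The inner MAX is an aggregate inside WHERE, which is not allowed

Fix: Compute the overall MAX in a subquery, then take MAX of rows below it

Corrected query:
SELECT MAX(rating) FROM movies WHERE rating < (SELECT MAX(rating) FROM movies)

Result:
MAX(rating)
-----------
8          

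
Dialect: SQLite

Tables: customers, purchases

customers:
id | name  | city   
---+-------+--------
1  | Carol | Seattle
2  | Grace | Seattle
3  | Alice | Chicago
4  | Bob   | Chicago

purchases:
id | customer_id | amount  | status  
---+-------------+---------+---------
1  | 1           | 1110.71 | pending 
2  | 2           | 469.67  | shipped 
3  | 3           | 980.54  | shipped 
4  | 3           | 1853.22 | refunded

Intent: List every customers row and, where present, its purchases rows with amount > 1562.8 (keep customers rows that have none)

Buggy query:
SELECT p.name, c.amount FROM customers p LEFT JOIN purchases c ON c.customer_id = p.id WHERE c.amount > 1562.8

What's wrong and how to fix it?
Bug: A WHERE condition on the right-hand table after LEFT JOIN drops unmatched parents

Fix: Put 'c.amount > 1562.8' in the JOIN's ON clause instead of WHERE

Corrected query:
SELECT p.name, c.amount FROM customers p LEFT JOIN purchases c ON c.customer_id = p.id AND c.amount > 1562.8

Result:
name  | amount 
------+--------
Carol | NULL   
Grace | NULL   
Alice | 1853.22
Bob   | NULL   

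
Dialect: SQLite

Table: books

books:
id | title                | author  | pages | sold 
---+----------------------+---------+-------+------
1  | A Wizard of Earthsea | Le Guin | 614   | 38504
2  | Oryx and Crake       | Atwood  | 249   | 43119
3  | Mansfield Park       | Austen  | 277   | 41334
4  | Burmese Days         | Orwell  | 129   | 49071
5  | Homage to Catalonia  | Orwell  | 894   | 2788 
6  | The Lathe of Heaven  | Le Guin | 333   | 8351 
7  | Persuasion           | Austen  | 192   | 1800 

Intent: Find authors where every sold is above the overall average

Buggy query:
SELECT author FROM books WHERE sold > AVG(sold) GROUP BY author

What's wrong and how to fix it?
Bug: WHERE evaluates per row before aggregation, so AVG() is unavailable

Fix: Compute the overall average in a scalar subquery and compare each group's MIN against it in HAVING

Corrected query:
SELECT author FROM books GROUP BY author HAVING MIN(sold) > (SELECT AVG(sold) FROM books)

Result:
author
------
Atwood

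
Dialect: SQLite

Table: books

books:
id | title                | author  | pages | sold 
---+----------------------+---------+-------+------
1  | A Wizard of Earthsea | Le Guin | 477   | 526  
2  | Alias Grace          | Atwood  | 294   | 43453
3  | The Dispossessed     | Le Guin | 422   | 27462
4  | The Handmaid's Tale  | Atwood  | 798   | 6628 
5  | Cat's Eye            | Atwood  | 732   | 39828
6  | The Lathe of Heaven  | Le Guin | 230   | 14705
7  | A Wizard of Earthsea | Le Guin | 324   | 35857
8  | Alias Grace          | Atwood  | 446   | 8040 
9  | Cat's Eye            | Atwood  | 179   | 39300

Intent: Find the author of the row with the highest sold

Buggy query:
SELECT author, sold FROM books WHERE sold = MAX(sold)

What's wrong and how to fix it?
Bug: MAX(sold) is an aggregate and cannot be used directly in WHERE

Fix: Wrap MAX in a scalar subquery so WHERE compares against a single value

Corrected query:
SELECT author, sold FROM books WHERE sold = (SELECT MAX(sold) FROM books)

Result:
author | sold 
-------+------
Atwood | 43453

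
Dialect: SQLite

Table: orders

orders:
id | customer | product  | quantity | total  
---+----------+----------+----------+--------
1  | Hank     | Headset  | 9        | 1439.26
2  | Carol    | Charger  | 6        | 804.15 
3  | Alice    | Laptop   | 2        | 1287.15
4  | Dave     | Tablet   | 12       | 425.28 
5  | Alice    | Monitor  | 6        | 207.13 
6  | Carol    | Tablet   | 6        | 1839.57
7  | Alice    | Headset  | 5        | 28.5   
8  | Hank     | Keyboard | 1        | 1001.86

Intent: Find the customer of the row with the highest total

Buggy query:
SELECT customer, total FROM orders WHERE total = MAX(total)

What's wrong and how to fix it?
Bug: WHERE is evaluated per row; an aggregate over the whole table isn't defined there

Fix: Wrap MAX in a scalar subquery so WHERE compares against a single value

Corrected query:
SELECT customer, total FROM orders WHERE total = (SELECT MAX(total) FROM orders)

Result:
customer | total  
---------+--------
Carol    | 1839.57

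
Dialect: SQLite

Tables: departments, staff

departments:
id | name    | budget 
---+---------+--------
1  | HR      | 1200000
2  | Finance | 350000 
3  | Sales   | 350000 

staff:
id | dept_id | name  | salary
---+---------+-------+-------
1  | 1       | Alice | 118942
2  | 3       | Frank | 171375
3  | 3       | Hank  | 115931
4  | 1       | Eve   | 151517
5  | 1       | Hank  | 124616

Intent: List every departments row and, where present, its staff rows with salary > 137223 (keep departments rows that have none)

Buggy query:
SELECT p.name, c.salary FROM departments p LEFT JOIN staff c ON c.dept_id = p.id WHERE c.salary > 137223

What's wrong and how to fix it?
Bug: A WHERE condition on the right-hand table after LEFT JOIN drops unmatched parents

Fix: Move the right-table condition into the ON clause so unmatched parents are kept

Corrected query:
SELECT p.name, c.salary FROM departments p LEFT JOIN staff c ON c.dept_id = p.id AND c.salary > 137223

Result:
name    | salary
--------+-------
HR      | 151517
Finance | NULL  
Sales   | 171375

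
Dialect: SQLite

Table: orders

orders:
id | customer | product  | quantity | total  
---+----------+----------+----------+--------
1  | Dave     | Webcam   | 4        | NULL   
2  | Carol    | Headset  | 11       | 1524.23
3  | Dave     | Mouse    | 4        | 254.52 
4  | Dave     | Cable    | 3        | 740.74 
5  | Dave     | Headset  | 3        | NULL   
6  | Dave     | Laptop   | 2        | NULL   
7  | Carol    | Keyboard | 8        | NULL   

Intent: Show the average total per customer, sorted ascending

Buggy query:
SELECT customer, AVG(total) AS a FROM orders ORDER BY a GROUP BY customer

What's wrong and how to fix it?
Bug: GROUP BY must precede ORDER BY

Fix: Reorder: SELECT … FROM … GROUP BY … ORDER BY …

Corrected query:
SELECT customer, AVG(total) AS a FROM orders GROUP BY customer ORDER BY a

Result:
customer | a      
---------+--------
Dave     | 497.63 
Carol    | 1524.23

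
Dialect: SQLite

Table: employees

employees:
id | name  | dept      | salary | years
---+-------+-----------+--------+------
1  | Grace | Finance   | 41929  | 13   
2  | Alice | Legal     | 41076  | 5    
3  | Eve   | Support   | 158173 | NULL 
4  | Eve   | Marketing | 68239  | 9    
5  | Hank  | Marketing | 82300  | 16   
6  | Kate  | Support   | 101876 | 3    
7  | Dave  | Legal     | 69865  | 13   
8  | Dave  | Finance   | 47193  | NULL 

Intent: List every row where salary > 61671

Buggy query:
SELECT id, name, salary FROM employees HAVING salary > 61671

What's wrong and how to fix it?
Bug: HAVING filters the output of aggregation, but this query has no GROUP BY and no aggregate functions, so SQLite rejects it (HAVING clause on a non-aggregate query); the condition here is per row

Fix: Use WHERE for row-level filtering

Corrected query:
SELECT id, name, salary FROM employees WHERE salary > 61671

Result:
id | name | salary
---+------+-------
3  | Eve  | 158173
4  | Eve  | 68239 
5  | Hank | 82300 
6  | Kate | 101876
7  | Dave | 69865 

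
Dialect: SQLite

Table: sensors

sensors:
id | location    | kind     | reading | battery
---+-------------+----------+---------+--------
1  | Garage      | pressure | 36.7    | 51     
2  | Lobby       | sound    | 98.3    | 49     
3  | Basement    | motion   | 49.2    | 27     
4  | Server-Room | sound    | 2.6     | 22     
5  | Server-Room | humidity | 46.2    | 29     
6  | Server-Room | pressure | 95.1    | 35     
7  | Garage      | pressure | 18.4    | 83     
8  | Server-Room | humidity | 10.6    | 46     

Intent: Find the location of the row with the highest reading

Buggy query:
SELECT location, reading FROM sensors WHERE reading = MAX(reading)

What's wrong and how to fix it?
Bug: MAX(reading) is an aggregate and cannot be used directly in WHERE

Fix: Wrap MAX in a scalar subquery so WHERE compares against a single value

Corrected query:
SELECT location, reading FROM sensors WHERE reading = (SELECT MAX(reading) FROM sensors)

Result:
location | reading
---------+--------
Lobby    | 98.3   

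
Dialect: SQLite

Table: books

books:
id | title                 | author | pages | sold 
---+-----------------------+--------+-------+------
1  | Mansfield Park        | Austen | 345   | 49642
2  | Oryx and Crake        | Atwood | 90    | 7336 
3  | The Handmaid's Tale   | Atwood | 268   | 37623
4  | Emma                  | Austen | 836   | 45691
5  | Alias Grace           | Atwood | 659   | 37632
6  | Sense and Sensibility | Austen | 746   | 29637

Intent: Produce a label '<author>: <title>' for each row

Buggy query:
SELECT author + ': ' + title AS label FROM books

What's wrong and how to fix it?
Bug: SQLite uses || for string concatenation; + coerces text to numbers (yielding 0)

Fix: Use the || operator for string concatenation

Corrected query:
SELECT author || ': ' || title AS label FROM books

Result:
label                        
-----------------------------
Austen: Mansfield Park       
Atwood: Oryx and Crake       
Atwood: The Handmaid's Tale  
Austen: Emma                 
Atwood: Alias Grace          
Austen: Sense and Sensibility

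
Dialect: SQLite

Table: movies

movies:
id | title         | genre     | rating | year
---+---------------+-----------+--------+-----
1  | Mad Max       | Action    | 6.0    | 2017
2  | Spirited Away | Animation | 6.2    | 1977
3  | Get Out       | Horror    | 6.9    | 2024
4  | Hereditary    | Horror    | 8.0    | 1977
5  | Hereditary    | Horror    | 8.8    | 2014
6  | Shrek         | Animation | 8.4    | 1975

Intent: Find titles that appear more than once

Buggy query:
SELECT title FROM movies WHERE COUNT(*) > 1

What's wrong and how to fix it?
Bug: COUNT(*) is an aggregate and cannot be used in WHERE

Fix: Group first, then use HAVING for the count condition

Corrected query:
SELECT title FROM movies GROUP BY title HAVING COUNT(*) > 1

Result:
title     
----------
Hereditary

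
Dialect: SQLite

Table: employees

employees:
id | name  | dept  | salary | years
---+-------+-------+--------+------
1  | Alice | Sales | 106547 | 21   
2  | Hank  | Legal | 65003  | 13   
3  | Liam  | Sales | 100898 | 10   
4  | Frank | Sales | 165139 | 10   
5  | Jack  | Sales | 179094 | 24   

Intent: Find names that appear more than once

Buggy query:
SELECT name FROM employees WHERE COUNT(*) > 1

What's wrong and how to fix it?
Bug: WHERE can't reference COUNT(*); aggregates are computed after WHERE

Fix: Group first, then use HAVING for the count condition

Corrected query:
SELECT name FROM employees GROUP BY name HAVING COUNT(*) > 1

Result:
(no rows)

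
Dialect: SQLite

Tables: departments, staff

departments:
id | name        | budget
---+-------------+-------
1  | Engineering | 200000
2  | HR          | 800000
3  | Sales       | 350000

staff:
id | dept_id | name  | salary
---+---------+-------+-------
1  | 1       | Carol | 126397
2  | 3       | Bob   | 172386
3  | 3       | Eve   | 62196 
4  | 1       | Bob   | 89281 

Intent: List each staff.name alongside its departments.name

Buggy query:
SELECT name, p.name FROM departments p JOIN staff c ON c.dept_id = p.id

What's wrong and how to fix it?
Bug: 'name' exists in both joined tables, so the database can't tell which one is meant

Fix: Prefix ambiguous columns with the table alias

Corrected query:
SELECT c.name, p.name FROM departments p JOIN staff c ON c.dept_id = p.id

Result:
name  | name       
------+------------
Carol | Engineering
Bob   | Sales      
Eve   | Sales      
Bob   | Engineering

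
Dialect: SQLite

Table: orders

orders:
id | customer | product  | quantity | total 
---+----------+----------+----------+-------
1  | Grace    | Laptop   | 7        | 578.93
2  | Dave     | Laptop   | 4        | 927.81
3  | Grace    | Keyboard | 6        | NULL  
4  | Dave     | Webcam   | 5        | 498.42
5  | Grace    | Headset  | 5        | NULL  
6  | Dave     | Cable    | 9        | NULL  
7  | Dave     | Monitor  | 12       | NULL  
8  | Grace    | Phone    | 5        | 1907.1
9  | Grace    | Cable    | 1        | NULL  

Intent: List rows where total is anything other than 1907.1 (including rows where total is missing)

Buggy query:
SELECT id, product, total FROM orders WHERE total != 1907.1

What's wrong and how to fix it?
Bug: 'total != 1907.1' is unknown when total is NULL, so NULL rows are silently excluded

Fix: Handle NULL separately with IS NULL alongside the inequality

Corrected query:
SELECT id, product, total FROM orders WHERE total != 1907.1 OR total IS NULL

Result:
id | product  | total 
---+----------+-------
1  | Laptop   | 578.93
2  | Laptop   | 927.81
3  | Keyboard | NULL  
4  | Webcam   | 498.42
5  | Headset  | NULL  
6  | Cable    | NULL  
7  | Monitor  | NULL  
9  | Cable    | NULL  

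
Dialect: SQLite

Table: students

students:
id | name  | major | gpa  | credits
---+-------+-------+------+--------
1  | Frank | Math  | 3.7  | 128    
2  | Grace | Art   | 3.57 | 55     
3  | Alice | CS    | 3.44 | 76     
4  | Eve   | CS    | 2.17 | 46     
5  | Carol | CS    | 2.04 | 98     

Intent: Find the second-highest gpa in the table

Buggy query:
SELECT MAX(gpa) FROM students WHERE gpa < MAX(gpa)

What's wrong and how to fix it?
Bug: The inner MAX is an aggregate inside WHERE, which is not allowed

Fix: Compute the overall MAX in a subquery, then take MAX of rows below it

Corrected query:
SELECT MAX(gpa) FROM students WHERE gpa < (SELECT MAX(gpa) FROM students)

Result:
MAX(gpa)
--------
3.57    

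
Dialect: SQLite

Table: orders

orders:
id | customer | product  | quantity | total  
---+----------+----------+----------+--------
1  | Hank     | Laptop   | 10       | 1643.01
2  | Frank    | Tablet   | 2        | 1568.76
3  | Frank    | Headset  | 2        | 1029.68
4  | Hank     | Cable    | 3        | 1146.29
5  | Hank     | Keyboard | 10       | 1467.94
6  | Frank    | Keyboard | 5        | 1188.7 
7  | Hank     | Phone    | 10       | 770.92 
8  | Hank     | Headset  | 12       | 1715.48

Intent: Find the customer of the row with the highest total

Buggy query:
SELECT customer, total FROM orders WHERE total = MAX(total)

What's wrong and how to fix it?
Bug: WHERE is evaluated per row; an aggregate over the whole table isn't defined there

Fix: Wrap MAX in a scalar subquery so WHERE compares against a single value

Corrected query:
SELECT customer, total FROM orders WHERE total = (SELECT MAX(total) FROM orders)

Result:
customer | total  
---------+--------
Hank     | 1715.48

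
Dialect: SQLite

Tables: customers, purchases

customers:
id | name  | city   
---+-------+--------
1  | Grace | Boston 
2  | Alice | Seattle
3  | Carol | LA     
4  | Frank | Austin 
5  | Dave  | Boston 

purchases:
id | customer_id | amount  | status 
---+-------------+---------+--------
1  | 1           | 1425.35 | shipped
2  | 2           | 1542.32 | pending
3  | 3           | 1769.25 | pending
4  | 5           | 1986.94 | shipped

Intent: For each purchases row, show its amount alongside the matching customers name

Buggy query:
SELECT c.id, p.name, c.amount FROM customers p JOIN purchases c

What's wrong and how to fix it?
Bug: Missing join condition: each purchases row is matched to all customers rows instead of just its own

Fix: Specify the join condition linking the foreign key to the parent id

Corrected query:
SELECT c.id, p.name, c.amount FROM customers p JOIN purchases c ON c.customer_id = p.id

Result:
id | name  | amount 
---+-------+--------
1  | Grace | 1425.35
2  | Alice | 1542.32
3  | Carol | 1769.25
4  | Dave  | 1986.94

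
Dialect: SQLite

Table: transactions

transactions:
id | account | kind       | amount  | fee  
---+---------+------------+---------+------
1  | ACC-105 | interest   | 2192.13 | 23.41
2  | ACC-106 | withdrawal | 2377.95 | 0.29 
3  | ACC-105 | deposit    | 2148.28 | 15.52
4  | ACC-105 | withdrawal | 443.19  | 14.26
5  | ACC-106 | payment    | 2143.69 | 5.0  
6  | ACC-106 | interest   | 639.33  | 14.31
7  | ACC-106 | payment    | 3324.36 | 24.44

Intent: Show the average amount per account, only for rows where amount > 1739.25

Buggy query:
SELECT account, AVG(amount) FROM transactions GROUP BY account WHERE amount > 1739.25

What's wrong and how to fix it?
Bug: WHERE cannot follow GROUP BY

Fix: Move the WHERE clause before GROUP BY

Corrected query:
SELECT account, AVG(amount) FROM transactions WHERE amount > 1739.25 GROUP BY account

Result:
account | AVG(amount)
--------+------------
ACC-105 | 2170.205   
ACC-106 | 2615.333333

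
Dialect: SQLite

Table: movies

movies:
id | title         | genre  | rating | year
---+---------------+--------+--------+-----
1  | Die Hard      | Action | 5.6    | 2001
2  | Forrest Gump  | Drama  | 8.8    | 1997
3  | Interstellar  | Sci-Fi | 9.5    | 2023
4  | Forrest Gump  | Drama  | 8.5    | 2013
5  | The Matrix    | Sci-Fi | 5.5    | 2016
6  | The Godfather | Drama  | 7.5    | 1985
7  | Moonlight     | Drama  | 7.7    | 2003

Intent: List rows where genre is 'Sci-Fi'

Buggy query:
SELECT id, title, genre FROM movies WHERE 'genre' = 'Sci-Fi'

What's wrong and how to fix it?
Bug: Single quotes denote string literals in SQL; the column name is being compared as a constant string

Fix: Remove the quotes around the column name (or use double quotes for an identifier)

Corrected query:
SELECT id, title, genre FROM movies WHERE genre = 'Sci-Fi'

Result:
id | title        | genre 
---+--------------+-------
3  | Interstellar | Sci-Fi
5  | The Matrix   | Sci-Fi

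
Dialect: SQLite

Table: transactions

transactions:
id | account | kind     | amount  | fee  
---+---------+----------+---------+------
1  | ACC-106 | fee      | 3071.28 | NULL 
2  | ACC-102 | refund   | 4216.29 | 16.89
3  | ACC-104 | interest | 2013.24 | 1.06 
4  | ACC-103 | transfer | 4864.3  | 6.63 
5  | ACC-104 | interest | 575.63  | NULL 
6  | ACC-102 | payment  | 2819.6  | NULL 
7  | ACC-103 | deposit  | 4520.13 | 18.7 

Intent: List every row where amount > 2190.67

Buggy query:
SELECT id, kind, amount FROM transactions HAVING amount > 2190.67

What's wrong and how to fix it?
Bug: This is a non-aggregate query (no GROUP BY, no aggregates), so in SQLite the HAVING clause is invalid here; a row-level condition belongs in WHERE

Fix: Use WHERE for row-level filtering

Corrected query:
SELECT id, kind, amount FROM transactions WHERE amount > 2190.67

Result:
id | kind     | amount 
---+----------+--------
1  | fee      | 3071.28
2  | refund   | 4216.29
4  | transfer | 4864.3 
6  | payment  | 2819.6 
7  | deposit  | 4520.13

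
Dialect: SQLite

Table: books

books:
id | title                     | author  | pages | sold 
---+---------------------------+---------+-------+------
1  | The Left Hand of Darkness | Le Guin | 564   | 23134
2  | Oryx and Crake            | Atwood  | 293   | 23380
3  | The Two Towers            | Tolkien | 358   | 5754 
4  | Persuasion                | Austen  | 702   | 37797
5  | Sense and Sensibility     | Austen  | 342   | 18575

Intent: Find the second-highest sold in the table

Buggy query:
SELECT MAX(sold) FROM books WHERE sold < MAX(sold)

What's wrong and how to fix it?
Bug: MAX(sold) on the right of the comparison is an aggregate-in-WHERE error

Fix: Compute the overall MAX in a subquery, then take MAX of rows below it

Corrected query:
SELECT MAX(sold) FROM books WHERE sold < (SELECT MAX(sold) FROM books)

Result:
MAX(sold)
---------
23380    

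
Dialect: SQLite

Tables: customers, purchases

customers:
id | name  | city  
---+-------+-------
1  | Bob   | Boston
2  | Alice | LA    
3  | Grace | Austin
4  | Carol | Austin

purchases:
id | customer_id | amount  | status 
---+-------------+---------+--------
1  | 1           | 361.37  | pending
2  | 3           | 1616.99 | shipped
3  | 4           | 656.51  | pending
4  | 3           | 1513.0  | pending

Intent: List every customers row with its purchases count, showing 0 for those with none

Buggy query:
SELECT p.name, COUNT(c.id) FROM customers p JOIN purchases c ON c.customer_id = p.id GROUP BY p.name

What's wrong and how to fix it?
Bug: INNER JOIN drops customers rows that have no matching purchases rows

Fix: Use LEFT JOIN so parents without children still appear (COUNT(c.id) gives 0)

Corrected query:
SELECT p.name, COUNT(c.id) FROM customers p LEFT JOIN purchases c ON c.customer_id = p.id GROUP BY p.name

Result:
name  | COUNT(c.id)
------+------------
Alice | 0          
Bob   | 1          
Carol | 1          
Grace | 2          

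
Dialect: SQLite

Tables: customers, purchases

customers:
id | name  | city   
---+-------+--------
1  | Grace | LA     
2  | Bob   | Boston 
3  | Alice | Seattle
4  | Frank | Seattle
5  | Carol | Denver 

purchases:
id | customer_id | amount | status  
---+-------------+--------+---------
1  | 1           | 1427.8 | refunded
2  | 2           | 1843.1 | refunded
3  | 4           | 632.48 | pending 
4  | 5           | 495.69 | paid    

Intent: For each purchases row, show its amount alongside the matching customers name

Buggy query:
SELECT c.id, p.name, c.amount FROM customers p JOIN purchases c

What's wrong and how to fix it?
Bug: JOIN with no ON clause produces a cartesian product; every purchases row pairs with every customers row

Fix: Add ON c.customer_id = p.id to the JOIN

Corrected query:
SELECT c.id, p.name, c.amount FROM customers p JOIN purchases c ON c.customer_id = p.id

Result:
id | name  | amount
---+-------+-------
1  | Grace | 1427.8
2  | Bob   | 1843.1
3  | Frank | 632.48
4  | Carol | 495.69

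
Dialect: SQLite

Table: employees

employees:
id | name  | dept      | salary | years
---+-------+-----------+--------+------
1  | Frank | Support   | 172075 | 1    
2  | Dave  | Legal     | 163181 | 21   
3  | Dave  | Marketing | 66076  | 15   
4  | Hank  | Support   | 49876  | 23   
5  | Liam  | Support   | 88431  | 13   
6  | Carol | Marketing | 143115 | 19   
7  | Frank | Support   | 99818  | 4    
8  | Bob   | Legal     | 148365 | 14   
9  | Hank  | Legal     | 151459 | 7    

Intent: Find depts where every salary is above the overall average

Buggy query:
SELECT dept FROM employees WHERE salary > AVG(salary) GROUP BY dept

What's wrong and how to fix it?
Bug: AVG() is an aggregate; it can't sit directly in WHERE

Fix: Compute the overall average in a scalar subquery and compare each group's MIN against it in HAVING

Corrected query:
SELECT dept FROM employees GROUP BY dept HAVING MIN(salary) > (SELECT AVG(salary) FROM employees)

Result:
dept 
-----
Legal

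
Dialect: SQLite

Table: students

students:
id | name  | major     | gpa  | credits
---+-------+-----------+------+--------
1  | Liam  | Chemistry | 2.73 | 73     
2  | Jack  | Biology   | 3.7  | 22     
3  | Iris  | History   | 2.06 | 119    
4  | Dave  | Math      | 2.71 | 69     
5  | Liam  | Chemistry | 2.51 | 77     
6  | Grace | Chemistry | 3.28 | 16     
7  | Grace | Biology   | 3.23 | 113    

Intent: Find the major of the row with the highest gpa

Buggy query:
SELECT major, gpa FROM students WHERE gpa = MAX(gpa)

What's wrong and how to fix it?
Bug: WHERE is evaluated per row; an aggregate over the whole table isn't defined there

Fix: Use a subquery: WHERE gpa = (SELECT MAX(gpa) FROM students)

Corrected query:
SELECT major, gpa FROM students WHERE gpa = (SELECT MAX(gpa) FROM students)

Result:
major   | gpa
--------+----
Biology | 3.7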